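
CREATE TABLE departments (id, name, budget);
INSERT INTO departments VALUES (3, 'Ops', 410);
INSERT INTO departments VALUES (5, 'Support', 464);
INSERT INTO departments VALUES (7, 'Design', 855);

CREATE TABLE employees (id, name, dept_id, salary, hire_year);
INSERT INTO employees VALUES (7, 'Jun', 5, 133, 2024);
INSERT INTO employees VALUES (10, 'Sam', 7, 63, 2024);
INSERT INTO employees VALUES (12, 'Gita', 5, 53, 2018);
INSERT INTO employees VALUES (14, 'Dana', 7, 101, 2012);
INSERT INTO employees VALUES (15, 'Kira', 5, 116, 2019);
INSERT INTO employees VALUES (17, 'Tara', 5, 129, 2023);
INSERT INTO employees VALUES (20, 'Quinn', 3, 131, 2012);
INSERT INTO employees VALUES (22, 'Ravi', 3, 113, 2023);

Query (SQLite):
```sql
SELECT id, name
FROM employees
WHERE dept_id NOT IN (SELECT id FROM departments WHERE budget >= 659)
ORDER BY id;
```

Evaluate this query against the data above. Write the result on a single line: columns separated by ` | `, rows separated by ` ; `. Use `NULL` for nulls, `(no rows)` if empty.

7 | Jun ; 12 | Gita ; 15 | Kira ; 17 | Tara ; 20 | Quinn ; 22 | Ravi

Inner query: departments.id where budget >= 659.
Outer: keep employees rows whose dept_id is not in that set.
Inner query → {7}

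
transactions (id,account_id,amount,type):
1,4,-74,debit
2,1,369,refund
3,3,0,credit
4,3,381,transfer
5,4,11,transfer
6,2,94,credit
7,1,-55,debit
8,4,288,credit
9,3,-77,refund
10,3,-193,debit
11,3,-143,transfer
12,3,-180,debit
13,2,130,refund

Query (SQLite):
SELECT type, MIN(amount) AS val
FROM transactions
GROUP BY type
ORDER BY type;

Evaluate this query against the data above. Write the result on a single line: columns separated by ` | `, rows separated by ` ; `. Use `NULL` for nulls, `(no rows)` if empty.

credit | 0 ; debit | -193 ; refund | -77 ; transfer | -143

Partition transactions by type; compute MIN(amount) within each group.
  credit: ids {3, 6, 8} → MIN(amount)=0
  debit: ids {1, 7, 10, 12} → MIN(amount)=-193
  refund: ids {2, 9, 13} → MIN(amount)=-77
  transfer: ids {4, 5, 11} → MIN(amount)=-143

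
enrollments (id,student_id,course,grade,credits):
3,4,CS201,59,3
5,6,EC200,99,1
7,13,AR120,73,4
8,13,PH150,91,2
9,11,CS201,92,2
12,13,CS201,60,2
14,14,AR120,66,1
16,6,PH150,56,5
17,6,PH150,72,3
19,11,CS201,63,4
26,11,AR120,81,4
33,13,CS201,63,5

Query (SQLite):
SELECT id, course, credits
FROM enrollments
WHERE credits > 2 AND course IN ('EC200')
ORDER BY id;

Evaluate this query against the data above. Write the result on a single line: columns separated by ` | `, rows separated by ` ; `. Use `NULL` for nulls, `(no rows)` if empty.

(no rows)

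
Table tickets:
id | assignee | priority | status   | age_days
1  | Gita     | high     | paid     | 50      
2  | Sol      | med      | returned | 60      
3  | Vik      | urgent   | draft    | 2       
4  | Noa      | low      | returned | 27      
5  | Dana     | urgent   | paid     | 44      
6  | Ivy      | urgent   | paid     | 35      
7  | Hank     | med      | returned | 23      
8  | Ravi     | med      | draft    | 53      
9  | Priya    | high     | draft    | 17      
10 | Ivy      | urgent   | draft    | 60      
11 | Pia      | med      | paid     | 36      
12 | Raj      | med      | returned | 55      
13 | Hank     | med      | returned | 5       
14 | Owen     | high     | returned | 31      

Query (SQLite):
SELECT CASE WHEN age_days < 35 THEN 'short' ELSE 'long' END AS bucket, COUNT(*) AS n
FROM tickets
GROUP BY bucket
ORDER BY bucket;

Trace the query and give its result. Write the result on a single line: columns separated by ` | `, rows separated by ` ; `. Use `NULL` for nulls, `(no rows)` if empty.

long | 8 ; short | 6

Bucket rows by age_days < 35 → 'short' else 'long'; count each bucket.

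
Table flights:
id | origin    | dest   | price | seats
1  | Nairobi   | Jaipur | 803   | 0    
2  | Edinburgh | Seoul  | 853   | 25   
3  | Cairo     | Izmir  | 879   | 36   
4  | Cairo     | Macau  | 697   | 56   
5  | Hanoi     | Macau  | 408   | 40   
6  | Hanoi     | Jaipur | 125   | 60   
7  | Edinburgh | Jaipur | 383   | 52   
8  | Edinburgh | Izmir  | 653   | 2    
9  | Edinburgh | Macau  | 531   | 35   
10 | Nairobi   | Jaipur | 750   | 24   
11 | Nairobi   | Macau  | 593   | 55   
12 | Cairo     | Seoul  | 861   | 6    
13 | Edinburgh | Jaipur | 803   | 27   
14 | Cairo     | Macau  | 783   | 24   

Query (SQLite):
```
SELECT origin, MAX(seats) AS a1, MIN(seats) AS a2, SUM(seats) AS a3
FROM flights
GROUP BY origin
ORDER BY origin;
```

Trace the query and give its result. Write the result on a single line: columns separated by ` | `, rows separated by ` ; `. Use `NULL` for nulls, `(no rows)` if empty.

Group flights by origin.
Per group compute: MAX(seats), MIN(seats), SUM(seats).
  Cairo: ids {3, 4, 12, 14} → MAX(seats)=56, MIN(seats)=6, SUM(seats)=122
  Edinburgh: ids {2, 7, 8, 9, 13} → MAX(seats)=52, MIN(seats)=2, SUM(seats)=141
  Hanoi: ids {5, 6} → MAX(seats)=60, MIN(seats)=40, SUM(seats)=100
  Nairobi: ids {1, 10, 11} → MAX(seats)=55, MIN(seats)=0, SUM(seats)=79

Cairo | 56 | 6 | 122 ; Edinburgh | 52 | 2 | 141 ; Hanoi | 60 | 40 | 100 ; Nairobi | 55 | 0 | 79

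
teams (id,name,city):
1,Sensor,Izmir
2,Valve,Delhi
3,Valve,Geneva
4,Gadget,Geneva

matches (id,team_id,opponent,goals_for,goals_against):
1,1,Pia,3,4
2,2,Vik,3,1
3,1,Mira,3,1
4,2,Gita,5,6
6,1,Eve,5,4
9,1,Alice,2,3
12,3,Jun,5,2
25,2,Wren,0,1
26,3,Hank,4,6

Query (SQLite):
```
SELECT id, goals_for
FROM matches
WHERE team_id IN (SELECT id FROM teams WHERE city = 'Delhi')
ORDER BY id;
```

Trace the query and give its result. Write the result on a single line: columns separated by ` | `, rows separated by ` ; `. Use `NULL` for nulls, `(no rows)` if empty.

2 | 3 ; 4 | 5 ; 25 | 0

Inner query: teams.id where city = 'Delhi'.
Outer: keep matches rows whose team_id is in that set.
Inner query → {2}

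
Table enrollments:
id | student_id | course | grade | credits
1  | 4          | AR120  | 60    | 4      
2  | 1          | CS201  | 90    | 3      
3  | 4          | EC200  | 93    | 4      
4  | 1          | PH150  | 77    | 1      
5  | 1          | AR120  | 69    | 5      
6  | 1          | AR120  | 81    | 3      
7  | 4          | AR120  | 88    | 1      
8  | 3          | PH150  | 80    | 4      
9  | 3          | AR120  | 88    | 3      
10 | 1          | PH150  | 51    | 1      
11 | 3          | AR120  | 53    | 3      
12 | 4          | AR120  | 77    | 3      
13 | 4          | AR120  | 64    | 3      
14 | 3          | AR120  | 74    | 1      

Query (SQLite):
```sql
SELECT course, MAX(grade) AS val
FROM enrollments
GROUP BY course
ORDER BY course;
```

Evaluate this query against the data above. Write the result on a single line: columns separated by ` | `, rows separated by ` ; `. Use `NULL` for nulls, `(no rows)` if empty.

AR120 | 88 ; CS201 | 90 ; EC200 | 93 ; PH150 | 80

Partition enrollments by course; compute MAX(grade) within each group.
  AR120: ids {1, 5, 6, 7, 9, 11, 12, 13, 14} → MAX(grade)=88
  CS201: ids {2} → MAX(grade)=90
  EC200: ids {3} → MAX(grade)=93
  PH150: ids {4, 8, 10} → MAX(grade)=80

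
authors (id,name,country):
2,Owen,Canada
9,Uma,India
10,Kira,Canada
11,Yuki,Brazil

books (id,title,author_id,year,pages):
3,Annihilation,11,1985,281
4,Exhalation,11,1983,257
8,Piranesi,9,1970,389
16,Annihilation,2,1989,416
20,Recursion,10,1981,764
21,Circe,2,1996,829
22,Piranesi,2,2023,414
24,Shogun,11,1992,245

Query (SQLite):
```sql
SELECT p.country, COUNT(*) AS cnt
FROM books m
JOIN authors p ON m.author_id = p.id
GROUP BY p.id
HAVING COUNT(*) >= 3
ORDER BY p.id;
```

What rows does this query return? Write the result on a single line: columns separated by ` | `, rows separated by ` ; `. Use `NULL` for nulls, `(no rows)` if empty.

Canada | 3 ; Brazil | 3

Join each books row to its authors via author_id.
Group joined rows by authors.id; compute COUNT(*) per group.
HAVING: keep groups with count ≥ 3.
  2: ids {16, 21, 22} → COUNT(*)=3
  9: ids {8} → COUNT(*)=1
  10: ids {20} → COUNT(*)=1
  11: ids {3, 4, 24} → COUNT(*)=3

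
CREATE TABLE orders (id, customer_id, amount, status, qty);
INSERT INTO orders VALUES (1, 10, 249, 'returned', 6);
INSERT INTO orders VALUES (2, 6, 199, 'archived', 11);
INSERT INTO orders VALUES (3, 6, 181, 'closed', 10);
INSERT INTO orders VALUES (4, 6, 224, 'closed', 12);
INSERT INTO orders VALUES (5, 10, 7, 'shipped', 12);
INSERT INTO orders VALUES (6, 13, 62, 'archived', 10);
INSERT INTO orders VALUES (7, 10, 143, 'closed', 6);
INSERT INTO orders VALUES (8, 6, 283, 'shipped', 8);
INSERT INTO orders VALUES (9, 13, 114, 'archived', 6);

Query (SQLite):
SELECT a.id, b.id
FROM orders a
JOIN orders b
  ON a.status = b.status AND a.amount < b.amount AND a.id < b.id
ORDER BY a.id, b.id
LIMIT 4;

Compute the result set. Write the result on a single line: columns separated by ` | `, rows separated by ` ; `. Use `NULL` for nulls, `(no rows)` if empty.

Pairs (a,b) with same status, a.amount < b.amount, a.id < b.id.
status groups: archived:{2,6,9} closed:{3,4,7} returned:{1} shipped:{5,8}
Ordered by (a.id, b.id); first 4.

3 | 4 ; 5 | 8 ; 6 | 9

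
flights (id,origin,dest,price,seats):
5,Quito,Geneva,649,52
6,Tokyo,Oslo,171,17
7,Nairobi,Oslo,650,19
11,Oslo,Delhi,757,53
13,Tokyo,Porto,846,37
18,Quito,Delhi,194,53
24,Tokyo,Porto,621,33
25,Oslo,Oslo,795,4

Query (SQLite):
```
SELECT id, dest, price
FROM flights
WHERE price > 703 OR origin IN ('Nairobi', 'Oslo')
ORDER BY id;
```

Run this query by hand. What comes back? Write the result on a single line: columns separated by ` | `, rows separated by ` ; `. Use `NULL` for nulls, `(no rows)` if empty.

price > 703: ids {11, 13, 25}
origin IN ('Nairobi', 'Oslo'): ids {7, 11, 25}
Combine with OR.

7 | Oslo | 650 ; 11 | Delhi | 757 ; 13 | Porto | 846 ; 25 | Oslo | 795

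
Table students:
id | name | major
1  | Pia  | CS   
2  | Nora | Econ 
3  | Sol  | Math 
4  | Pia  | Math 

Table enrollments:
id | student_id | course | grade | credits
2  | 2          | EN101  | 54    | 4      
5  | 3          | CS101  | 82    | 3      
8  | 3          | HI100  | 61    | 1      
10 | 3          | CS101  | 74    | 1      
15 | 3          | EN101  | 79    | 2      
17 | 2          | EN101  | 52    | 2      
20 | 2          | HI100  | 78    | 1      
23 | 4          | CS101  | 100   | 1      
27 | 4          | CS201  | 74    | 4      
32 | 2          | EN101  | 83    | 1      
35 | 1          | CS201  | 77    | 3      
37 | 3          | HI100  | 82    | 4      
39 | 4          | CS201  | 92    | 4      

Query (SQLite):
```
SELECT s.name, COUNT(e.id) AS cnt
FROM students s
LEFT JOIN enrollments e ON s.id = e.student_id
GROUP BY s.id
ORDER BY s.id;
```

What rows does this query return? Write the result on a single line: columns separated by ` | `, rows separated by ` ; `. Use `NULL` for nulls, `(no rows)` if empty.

Pia | 1 ; Nora | 4 ; Sol | 5 ; Pia | 3

LEFT JOIN keeps every students row; unmatched ones get NULL for enrollments columns.
Group by students.id and compute COUNT(e.id). COUNT(col) of an all-NULL group is 0.
  1: ids {35} → COUNT(e.id)=1
  2: ids {2, 17, 20, 32} → COUNT(e.id)=4
  3: ids {5, 8, 10, 15, 37} → COUNT(e.id)=5
  4: ids {23, 27, 39} → COUNT(e.id)=3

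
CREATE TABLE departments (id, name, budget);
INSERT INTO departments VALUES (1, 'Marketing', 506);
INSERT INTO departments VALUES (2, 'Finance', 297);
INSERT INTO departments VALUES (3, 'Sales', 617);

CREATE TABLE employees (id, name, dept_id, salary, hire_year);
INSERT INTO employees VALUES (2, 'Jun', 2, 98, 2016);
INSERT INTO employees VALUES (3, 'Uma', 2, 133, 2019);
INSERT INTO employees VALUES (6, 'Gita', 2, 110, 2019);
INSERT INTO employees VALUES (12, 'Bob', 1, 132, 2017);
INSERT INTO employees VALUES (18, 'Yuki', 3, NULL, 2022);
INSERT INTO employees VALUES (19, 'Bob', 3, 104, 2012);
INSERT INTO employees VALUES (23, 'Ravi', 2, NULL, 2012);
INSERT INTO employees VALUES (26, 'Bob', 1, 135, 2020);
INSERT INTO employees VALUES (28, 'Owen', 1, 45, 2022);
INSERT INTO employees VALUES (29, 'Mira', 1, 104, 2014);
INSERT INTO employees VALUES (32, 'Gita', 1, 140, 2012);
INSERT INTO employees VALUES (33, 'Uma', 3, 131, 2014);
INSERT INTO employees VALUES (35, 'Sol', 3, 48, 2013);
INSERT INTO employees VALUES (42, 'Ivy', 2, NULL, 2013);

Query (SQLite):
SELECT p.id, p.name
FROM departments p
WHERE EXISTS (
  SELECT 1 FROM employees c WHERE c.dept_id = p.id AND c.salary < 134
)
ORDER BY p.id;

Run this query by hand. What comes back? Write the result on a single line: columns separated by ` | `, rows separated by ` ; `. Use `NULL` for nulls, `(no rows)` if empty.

1 | Marketing ; 2 | Finance ; 3 | Sales

For each departments row, check whether any employees with matching dept_id has salary < 134.
Keep rows where that is true.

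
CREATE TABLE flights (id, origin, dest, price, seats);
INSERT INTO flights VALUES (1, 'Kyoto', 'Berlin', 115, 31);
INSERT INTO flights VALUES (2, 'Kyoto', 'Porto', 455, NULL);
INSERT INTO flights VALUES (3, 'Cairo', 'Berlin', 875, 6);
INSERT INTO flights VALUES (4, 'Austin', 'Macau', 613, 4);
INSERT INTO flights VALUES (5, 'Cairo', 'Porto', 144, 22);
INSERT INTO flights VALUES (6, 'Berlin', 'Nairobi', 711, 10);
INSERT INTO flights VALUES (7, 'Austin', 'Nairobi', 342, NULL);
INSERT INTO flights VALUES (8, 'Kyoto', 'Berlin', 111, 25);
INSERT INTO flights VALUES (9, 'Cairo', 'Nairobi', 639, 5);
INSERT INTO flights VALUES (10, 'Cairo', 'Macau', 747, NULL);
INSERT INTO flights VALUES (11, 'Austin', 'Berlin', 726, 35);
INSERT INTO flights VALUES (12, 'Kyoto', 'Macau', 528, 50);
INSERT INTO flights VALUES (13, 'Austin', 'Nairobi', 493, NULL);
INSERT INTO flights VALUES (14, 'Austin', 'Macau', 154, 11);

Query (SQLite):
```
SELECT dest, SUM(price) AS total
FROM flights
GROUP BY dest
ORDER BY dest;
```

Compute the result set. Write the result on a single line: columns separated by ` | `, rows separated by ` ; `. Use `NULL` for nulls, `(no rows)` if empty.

Berlin | 1827 ; Macau | 2042 ; Nairobi | 2185 ; Porto | 599

Partition flights by dest; compute SUM(price) within each group.
  Berlin: ids {1, 3, 8, 11} → SUM(price)=1827
  Macau: ids {4, 10, 12, 14} → SUM(price)=2042
  Nairobi: ids {6, 7, 9, 13} → SUM(price)=2185
  Porto: ids {2, 5} → SUM(price)=599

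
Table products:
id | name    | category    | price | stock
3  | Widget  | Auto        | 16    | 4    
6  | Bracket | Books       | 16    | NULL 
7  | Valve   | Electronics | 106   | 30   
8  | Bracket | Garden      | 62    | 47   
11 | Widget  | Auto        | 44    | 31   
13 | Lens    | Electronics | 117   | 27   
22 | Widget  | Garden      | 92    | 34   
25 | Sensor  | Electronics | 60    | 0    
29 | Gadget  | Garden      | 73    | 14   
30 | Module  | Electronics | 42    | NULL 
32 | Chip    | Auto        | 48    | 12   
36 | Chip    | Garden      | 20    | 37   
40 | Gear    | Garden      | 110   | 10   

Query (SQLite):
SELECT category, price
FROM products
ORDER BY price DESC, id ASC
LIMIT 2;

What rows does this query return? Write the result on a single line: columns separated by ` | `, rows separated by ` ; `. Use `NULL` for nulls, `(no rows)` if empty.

Sort by price desc, tiebreak id asc: (117, id=13), (110, id=40), (106, id=7), (92, id=22), (73, id=29) …. Take first 2.

Electronics | 117 ; Garden | 110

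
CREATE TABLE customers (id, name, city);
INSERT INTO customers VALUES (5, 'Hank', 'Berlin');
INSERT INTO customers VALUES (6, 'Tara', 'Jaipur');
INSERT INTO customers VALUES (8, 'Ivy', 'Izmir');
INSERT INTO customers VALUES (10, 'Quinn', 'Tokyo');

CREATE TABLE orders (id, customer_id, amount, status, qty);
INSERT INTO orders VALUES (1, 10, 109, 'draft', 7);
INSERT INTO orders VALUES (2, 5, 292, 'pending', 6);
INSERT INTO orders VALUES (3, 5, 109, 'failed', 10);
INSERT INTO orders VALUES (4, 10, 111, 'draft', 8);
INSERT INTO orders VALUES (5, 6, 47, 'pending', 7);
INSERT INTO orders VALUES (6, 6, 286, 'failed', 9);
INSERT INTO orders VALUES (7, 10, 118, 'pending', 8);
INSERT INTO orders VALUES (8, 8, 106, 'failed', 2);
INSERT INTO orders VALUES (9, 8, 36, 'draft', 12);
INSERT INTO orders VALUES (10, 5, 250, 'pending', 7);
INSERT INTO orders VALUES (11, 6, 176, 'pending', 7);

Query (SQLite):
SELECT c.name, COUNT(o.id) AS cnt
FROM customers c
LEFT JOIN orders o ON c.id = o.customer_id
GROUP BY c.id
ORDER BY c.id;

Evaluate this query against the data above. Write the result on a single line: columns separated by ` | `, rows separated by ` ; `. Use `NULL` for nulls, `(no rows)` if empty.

Hank | 3 ; Tara | 3 ; Ivy | 2 ; Quinn | 3

LEFT JOIN keeps every customers row; unmatched ones get NULL for orders columns.
Group by customers.id and compute COUNT(o.id). COUNT(col) of an all-NULL group is 0.
  5: ids {2, 3, 10} → COUNT(o.id)=3
  6: ids {5, 6, 11} → COUNT(o.id)=3
  8: ids {8, 9} → COUNT(o.id)=2
  10: ids {1, 4, 7} → COUNT(o.id)=3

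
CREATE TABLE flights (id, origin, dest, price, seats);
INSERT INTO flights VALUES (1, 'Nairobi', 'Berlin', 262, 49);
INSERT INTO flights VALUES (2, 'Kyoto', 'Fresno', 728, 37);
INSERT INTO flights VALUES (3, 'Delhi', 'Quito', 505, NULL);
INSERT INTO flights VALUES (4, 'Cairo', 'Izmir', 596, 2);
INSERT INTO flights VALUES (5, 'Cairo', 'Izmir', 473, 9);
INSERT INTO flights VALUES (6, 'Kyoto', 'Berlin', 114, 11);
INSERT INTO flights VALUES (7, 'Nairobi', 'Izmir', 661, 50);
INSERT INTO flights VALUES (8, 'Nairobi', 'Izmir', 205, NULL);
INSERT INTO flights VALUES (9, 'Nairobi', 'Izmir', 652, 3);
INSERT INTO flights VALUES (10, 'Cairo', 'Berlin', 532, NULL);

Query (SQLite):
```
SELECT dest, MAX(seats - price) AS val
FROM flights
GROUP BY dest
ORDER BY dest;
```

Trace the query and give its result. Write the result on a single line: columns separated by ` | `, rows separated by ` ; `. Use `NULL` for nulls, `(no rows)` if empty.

For each row compute seats - price.
Group by dest; take MAX of the expression per group.
  Berlin: ids {1, 6, 10} → MAX(seats - price)=-103
  Fresno: ids {2} → MAX(seats - price)=-691
  Izmir: ids {4, 5, 7, 8, 9} → MAX(seats - price)=-464
  Quito: ids {3} → MAX(seats - price)=NULL

Berlin | -103 ; Fresno | -691 ; Izmir | -464 ; Quito | NULL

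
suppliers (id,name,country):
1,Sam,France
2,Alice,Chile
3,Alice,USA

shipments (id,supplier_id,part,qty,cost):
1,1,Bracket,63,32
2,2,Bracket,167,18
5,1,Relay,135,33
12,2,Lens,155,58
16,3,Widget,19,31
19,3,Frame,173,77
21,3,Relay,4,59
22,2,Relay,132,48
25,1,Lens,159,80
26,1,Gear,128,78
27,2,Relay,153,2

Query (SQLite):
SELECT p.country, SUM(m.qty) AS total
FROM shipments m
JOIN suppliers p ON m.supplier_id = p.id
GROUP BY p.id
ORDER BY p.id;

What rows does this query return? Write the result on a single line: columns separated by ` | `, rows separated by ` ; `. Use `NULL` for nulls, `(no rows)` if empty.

Join each shipments row to its suppliers via supplier_id.
Group joined rows by suppliers.id; compute SUM(m.qty) per group.
  1: ids {1, 5, 25, 26} → SUM(m.qty)=485
  2: ids {2, 12, 22, 27} → SUM(m.qty)=607
  3: ids {16, 19, 21} → SUM(m.qty)=196

France | 485 ; Chile | 607 ; USA | 196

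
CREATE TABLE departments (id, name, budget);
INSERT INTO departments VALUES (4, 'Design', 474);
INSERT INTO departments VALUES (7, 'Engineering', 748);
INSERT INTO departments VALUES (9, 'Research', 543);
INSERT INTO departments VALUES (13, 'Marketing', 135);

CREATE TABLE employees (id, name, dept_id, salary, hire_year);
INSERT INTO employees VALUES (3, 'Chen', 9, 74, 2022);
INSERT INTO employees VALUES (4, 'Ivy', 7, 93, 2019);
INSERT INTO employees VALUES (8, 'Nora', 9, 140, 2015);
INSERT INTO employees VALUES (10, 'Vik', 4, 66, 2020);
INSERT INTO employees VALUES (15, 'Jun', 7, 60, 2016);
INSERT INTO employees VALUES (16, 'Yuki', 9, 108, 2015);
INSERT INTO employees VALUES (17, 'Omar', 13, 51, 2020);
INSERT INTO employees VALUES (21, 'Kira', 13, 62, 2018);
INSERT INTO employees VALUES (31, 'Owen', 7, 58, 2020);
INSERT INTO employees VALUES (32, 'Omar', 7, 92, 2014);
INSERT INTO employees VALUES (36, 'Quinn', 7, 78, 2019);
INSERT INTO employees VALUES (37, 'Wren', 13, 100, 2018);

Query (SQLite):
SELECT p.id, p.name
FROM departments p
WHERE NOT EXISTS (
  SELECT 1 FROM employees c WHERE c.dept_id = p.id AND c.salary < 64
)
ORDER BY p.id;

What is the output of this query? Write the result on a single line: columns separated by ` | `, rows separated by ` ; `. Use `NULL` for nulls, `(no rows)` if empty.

4 | Design ; 9 | Research

For each departments row, check whether any employees with matching dept_id has salary < 64.
Keep rows where that is false.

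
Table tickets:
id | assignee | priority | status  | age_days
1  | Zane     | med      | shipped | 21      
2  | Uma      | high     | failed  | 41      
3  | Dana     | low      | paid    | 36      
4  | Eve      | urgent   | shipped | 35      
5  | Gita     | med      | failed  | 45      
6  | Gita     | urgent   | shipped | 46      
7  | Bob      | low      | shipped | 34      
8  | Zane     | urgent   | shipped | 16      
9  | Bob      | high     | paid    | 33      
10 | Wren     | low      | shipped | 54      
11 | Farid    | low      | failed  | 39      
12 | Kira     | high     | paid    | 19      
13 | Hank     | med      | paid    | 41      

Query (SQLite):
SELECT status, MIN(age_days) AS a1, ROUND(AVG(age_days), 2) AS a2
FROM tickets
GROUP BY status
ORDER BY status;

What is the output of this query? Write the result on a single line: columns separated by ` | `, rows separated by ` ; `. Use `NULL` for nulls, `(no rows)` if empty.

Group tickets by status.
Per group compute: MIN(age_days), ROUND(AVG(age_days), 2).
  failed: ids {2, 5, 11} → MIN(age_days)=39, ROUND(AVG(age_days), 2)=41.67
  paid: ids {3, 9, 12, 13} → MIN(age_days)=19, ROUND(AVG(age_days), 2)=32.25
  shipped: ids {1, 4, 6, 7, 8, 10} → MIN(age_days)=16, ROUND(AVG(age_days), 2)=34.33

failed | 39 | 41.67 ; paid | 19 | 32.25 ; shipped | 16 | 34.33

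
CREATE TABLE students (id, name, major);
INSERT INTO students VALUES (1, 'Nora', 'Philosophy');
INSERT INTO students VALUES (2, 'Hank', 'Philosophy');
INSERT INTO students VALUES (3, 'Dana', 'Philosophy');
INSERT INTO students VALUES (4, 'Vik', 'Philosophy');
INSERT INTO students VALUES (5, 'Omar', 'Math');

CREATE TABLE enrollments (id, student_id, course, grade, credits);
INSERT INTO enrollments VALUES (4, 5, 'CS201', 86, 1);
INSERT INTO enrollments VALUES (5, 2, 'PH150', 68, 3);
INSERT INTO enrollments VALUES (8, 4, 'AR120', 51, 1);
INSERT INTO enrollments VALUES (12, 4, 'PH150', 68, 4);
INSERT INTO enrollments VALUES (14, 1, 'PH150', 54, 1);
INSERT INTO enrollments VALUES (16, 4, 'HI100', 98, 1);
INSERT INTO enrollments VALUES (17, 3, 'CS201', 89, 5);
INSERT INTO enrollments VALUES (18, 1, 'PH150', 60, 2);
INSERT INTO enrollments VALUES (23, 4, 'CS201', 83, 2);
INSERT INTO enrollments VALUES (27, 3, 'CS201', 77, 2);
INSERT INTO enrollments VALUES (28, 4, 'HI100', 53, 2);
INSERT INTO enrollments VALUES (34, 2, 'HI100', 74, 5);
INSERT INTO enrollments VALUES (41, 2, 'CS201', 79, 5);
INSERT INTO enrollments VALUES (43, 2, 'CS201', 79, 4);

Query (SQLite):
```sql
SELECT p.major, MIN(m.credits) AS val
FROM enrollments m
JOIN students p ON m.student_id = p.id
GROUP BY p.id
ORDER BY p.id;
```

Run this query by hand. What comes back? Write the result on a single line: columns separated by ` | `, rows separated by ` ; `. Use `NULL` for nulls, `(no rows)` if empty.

Join each enrollments row to its students via student_id.
Group joined rows by students.id; compute MIN(m.credits) per group.
  1: ids {14, 18} → MIN(m.credits)=1
  2: ids {5, 34, 41, 43} → MIN(m.credits)=3
  3: ids {17, 27} → MIN(m.credits)=2
  4: ids {8, 12, 16, 23, 28} → MIN(m.credits)=1
  5: ids {4} → MIN(m.credits)=1

Philosophy | 1 ; Philosophy | 3 ; Philosophy | 2 ; Philosophy | 1 ; Math | 1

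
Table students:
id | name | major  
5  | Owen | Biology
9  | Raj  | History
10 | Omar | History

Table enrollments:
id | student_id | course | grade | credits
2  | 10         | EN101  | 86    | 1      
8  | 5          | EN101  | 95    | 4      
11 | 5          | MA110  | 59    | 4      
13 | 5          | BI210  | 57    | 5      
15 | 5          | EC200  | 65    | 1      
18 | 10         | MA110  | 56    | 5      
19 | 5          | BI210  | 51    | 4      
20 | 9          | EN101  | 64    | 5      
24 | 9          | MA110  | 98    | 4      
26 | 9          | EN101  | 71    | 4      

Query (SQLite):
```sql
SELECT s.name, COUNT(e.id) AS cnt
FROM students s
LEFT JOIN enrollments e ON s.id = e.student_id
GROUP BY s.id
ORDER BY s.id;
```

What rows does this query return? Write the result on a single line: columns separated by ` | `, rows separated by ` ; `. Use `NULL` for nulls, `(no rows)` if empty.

Owen | 5 ; Raj | 3 ; Omar | 2

LEFT JOIN keeps every students row; unmatched ones get NULL for enrollments columns.
Group by students.id and compute COUNT(e.id). COUNT(col) of an all-NULL group is 0.
  5: ids {8, 11, 13, 15, 19} → COUNT(e.id)=5
  9: ids {20, 24, 26} → COUNT(e.id)=3
  10: ids {2, 18} → COUNT(e.id)=2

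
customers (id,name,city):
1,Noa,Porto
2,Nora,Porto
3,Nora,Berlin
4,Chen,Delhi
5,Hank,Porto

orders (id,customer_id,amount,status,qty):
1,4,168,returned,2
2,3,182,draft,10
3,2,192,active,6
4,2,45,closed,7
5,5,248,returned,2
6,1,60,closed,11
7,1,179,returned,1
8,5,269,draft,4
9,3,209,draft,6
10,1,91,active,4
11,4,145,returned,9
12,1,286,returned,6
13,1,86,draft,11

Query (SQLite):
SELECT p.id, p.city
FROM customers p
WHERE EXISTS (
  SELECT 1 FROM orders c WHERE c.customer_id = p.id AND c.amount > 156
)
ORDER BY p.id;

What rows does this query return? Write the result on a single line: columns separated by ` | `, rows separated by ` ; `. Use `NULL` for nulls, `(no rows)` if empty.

1 | Porto ; 2 | Porto ; 3 | Berlin ; 4 | Delhi ; 5 | Porto

For each customers row, check whether any orders with matching customer_id has amount > 156.
Keep rows where that is true.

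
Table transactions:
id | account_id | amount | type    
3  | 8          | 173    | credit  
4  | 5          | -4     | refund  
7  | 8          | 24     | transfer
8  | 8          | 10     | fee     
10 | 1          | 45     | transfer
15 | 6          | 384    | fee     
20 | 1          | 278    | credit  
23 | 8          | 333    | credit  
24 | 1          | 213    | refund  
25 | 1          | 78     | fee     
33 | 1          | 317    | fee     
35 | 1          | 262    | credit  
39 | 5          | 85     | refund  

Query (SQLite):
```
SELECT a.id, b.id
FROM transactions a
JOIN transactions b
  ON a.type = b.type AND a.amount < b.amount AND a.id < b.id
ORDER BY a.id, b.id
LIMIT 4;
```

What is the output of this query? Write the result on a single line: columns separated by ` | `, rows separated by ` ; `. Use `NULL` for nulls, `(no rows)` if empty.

3 | 20 ; 3 | 23 ; 3 | 35 ; 4 | 24

Pairs (a,b) with same type, a.amount < b.amount, a.id < b.id.
type groups: credit:{3,20,23,35} fee:{8,15,25,33} refund:{4,24,39} transfer:{7,10}
Ordered by (a.id, b.id); first 4.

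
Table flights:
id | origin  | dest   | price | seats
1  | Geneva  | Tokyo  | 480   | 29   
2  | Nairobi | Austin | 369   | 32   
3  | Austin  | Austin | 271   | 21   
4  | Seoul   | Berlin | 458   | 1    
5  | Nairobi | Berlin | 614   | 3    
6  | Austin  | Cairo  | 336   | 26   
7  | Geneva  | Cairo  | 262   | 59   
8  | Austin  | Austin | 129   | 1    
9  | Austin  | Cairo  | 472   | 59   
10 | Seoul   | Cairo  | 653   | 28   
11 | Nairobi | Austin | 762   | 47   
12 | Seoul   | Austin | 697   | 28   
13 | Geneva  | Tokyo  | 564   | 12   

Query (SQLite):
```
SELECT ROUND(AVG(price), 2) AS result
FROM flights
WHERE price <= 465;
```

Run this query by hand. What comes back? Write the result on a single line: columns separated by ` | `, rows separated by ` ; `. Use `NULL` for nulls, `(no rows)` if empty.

304.17

Rows where price <= 465 → price values: [369, 271, 458, 336, 262, 129].
AVG = 1825 / 6 (rounded to 2 dp).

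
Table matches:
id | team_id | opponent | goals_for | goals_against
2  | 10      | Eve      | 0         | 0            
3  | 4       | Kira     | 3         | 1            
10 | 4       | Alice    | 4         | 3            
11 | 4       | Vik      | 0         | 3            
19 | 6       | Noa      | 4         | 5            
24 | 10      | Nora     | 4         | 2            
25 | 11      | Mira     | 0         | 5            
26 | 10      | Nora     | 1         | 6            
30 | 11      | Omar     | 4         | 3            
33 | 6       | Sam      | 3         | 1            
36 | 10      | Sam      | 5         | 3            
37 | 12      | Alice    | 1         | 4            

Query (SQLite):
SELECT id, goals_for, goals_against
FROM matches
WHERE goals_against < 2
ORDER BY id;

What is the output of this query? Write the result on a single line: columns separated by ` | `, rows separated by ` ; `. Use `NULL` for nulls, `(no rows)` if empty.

2 | 0 | 0 ; 3 | 3 | 1 ; 33 | 3 | 1

goals_against < 2: ids {2, 3, 33}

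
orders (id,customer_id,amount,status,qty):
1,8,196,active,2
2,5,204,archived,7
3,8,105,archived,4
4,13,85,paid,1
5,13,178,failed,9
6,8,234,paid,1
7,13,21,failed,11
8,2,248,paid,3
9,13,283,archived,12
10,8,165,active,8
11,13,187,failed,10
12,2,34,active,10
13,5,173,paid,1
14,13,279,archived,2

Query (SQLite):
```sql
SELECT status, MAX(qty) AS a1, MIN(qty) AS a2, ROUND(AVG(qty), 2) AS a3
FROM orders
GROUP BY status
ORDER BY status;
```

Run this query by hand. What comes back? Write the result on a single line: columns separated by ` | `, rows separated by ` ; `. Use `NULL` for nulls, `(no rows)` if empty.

active | 10 | 2 | 6.67 ; archived | 12 | 2 | 6.25 ; failed | 11 | 9 | 10 ; paid | 3 | 1 | 1.5

Group orders by status.
Per group compute: MAX(qty), MIN(qty), ROUND(AVG(qty), 2).
  active: ids {1, 10, 12} → MAX(qty)=10, MIN(qty)=2, ROUND(AVG(qty), 2)=6.67
  archived: ids {2, 3, 9, 14} → MAX(qty)=12, MIN(qty)=2, ROUND(AVG(qty), 2)=6.25
  failed: ids {5, 7, 11} → MAX(qty)=11, MIN(qty)=9, ROUND(AVG(qty), 2)=10
  paid: ids {4, 6, 8, 13} → MAX(qty)=3, MIN(qty)=1, ROUND(AVG(qty), 2)=1.5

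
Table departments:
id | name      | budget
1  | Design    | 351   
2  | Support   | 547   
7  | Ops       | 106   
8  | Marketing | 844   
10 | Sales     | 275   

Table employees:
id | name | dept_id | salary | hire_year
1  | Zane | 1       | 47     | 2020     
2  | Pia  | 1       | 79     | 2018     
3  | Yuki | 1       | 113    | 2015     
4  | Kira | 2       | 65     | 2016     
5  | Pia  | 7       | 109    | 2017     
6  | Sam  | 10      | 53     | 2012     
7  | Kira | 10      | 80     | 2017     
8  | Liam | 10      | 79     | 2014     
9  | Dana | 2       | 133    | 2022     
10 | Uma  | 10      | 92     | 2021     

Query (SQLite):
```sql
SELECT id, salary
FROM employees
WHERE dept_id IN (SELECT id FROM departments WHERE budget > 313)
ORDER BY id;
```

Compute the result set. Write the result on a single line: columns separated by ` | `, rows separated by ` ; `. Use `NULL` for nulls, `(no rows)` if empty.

1 | 47 ; 2 | 79 ; 3 | 113 ; 4 | 65 ; 9 | 133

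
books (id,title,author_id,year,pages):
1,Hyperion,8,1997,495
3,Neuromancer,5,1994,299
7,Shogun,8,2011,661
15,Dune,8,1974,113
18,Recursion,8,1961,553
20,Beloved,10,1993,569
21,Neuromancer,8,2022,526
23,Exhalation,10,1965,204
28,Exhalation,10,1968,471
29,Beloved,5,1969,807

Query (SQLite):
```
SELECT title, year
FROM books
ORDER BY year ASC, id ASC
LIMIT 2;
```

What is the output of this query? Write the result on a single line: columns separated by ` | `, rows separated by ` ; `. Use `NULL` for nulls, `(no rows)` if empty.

Recursion | 1961 ; Exhalation | 1965

Sort by year asc, tiebreak id asc: (1961, id=18), (1965, id=23), (1968, id=28), (1969, id=29), (1974, id=15) …. Take first 2.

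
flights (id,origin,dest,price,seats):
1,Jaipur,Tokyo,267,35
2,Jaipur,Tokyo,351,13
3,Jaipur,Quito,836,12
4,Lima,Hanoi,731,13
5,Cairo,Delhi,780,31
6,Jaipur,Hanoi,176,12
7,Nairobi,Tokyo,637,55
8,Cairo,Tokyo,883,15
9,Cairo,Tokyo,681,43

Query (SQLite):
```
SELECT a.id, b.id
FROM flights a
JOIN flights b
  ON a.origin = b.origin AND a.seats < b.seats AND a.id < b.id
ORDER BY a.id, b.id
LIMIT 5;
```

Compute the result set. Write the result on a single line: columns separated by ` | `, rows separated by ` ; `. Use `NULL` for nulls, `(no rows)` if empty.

Pairs (a,b) with same origin, a.seats < b.seats, a.id < b.id.
origin groups: Cairo:{5,8,9} Jaipur:{1,2,3,6} Lima:{4} Nairobi:{7}
Ordered by (a.id, b.id); first 5.

5 | 9 ; 8 | 9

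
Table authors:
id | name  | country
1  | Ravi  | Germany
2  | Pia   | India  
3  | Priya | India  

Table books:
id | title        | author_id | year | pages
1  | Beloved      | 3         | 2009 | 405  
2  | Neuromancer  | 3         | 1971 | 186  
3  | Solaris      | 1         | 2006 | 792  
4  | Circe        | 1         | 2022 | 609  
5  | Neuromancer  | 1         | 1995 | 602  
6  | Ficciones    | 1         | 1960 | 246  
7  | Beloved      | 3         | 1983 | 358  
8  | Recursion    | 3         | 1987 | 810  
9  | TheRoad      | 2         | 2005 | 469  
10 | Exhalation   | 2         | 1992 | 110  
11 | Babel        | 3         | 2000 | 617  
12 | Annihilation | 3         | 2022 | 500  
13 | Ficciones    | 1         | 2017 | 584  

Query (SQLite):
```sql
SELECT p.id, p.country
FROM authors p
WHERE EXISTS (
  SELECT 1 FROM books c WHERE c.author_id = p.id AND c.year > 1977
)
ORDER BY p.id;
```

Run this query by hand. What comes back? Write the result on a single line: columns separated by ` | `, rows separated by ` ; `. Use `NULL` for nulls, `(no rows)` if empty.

1 | Germany ; 2 | India ; 3 | India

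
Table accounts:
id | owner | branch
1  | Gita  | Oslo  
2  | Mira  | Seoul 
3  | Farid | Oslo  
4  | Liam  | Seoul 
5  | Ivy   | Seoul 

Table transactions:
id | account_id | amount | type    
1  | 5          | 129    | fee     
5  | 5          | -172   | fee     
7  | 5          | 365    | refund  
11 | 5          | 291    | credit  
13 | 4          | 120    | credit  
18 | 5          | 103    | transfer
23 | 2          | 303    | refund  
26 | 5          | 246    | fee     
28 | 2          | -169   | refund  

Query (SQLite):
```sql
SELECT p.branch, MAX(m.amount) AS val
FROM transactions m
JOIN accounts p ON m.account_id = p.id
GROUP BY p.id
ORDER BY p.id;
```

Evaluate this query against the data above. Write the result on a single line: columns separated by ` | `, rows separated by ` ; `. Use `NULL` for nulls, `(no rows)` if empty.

Join each transactions row to its accounts via account_id.
Group joined rows by accounts.id; compute MAX(m.amount) per group.
  2: ids {23, 28} → MAX(m.amount)=303
  4: ids {13} → MAX(m.amount)=120
  5: ids {1, 5, 7, 11, 18, 26} → MAX(m.amount)=365

Seoul | 303 ; Seoul | 120 ; Seoul | 365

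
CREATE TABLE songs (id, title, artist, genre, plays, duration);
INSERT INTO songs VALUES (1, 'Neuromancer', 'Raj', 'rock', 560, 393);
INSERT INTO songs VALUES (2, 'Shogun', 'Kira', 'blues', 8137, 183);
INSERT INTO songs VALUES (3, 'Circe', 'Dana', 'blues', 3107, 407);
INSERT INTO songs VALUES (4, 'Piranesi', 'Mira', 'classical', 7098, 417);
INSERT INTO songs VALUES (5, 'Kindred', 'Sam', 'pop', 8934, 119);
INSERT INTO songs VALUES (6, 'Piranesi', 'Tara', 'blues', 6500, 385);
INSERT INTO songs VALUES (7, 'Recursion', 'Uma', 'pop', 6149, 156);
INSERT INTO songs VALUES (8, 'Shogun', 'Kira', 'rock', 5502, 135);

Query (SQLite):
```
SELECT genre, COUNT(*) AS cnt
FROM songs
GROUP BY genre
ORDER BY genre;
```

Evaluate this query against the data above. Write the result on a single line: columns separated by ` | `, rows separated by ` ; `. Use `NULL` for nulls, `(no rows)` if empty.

blues | 3 ; classical | 1 ; pop | 2 ; rock | 2

Partition songs by genre; compute COUNT(*) within each group.
  blues: ids {2, 3, 6} → COUNT(*)=3
  classical: ids {4} → COUNT(*)=1
  pop: ids {5, 7} → COUNT(*)=2
  rock: ids {1, 8} → COUNT(*)=2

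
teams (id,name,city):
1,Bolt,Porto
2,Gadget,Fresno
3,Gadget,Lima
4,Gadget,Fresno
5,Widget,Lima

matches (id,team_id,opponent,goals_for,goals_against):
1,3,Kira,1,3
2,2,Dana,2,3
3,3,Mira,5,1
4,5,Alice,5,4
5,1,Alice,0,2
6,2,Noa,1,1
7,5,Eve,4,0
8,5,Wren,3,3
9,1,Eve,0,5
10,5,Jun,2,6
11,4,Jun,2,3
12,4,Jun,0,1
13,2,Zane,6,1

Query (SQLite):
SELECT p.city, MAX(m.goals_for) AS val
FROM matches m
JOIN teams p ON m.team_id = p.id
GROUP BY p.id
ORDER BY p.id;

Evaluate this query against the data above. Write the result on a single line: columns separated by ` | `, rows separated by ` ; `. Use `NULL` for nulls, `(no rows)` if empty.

Porto | 0 ; Fresno | 6 ; Lima | 5 ; Fresno | 2 ; Lima | 5

Join each matches row to its teams via team_id.
Group joined rows by teams.id; compute MAX(m.goals_for) per group.
  1: ids {5, 9} → MAX(m.goals_for)=0
  2: ids {2, 6, 13} → MAX(m.goals_for)=6
  3: ids {1, 3} → MAX(m.goals_for)=5
  4: ids {11, 12} → MAX(m.goals_for)=2
  5: ids {4, 7, 8, 10} → MAX(m.goals_for)=5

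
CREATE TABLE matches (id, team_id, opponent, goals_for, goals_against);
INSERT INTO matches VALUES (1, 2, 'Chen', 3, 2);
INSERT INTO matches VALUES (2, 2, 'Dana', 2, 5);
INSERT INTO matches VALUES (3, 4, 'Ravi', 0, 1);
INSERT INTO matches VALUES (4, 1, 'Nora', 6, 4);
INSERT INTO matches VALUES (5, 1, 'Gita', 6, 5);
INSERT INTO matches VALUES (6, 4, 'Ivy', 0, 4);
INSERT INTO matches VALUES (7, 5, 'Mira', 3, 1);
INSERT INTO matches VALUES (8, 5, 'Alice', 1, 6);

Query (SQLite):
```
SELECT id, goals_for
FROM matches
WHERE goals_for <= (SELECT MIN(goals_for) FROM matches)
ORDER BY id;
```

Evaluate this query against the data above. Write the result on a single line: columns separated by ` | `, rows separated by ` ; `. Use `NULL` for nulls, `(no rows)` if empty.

3 | 0 ; 6 | 0

Scalar subquery: MIN(goals_for) over all matches rows = 0.
Keep rows where goals_for <= that value.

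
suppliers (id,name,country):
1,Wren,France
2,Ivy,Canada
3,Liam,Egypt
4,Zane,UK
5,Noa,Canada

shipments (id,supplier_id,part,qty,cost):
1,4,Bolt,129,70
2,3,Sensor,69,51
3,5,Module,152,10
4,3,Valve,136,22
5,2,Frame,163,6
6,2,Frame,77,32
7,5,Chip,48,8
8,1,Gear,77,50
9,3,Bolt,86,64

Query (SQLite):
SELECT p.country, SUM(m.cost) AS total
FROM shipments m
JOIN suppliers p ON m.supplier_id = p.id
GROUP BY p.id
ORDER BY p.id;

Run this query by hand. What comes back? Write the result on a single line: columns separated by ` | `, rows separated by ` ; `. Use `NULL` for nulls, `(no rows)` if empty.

France | 50 ; Canada | 38 ; Egypt | 137 ; UK | 70 ; Canada | 18

Join each shipments row to its suppliers via supplier_id.
Group joined rows by suppliers.id; compute SUM(m.cost) per group.
  1: ids {8} → SUM(m.cost)=50
  2: ids {5, 6} → SUM(m.cost)=38
  3: ids {2, 4, 9} → SUM(m.cost)=137
  4: ids {1} → SUM(m.cost)=70
  5: ids {3, 7} → SUM(m.cost)=18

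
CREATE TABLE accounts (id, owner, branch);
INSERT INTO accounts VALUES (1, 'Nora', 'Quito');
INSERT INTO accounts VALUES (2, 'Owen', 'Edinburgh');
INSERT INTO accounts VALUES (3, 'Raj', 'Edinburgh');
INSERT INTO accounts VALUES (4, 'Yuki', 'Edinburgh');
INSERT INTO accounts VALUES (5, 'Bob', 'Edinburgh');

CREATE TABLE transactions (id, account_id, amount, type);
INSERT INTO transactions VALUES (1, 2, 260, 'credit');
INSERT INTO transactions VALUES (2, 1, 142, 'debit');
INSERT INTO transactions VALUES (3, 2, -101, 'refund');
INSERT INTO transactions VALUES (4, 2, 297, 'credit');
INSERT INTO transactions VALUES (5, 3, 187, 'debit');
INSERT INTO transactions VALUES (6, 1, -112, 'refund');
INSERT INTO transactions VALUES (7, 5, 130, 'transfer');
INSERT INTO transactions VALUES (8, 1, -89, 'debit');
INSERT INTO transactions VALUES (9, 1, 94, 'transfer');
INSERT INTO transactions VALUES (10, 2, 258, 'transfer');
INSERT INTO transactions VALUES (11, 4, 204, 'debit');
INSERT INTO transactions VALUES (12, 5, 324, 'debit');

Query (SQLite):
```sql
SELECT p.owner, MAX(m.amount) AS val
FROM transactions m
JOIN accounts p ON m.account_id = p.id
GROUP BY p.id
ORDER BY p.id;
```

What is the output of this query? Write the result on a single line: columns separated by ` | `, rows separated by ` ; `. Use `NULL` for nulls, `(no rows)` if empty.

Nora | 142 ; Owen | 297 ; Raj | 187 ; Yuki | 204 ; Bob | 324

Join each transactions row to its accounts via account_id.
Group joined rows by accounts.id; compute MAX(m.amount) per group.
  1: ids {2, 6, 8, 9} → MAX(m.amount)=142
  2: ids {1, 3, 4, 10} → MAX(m.amount)=297
  3: ids {5} → MAX(m.amount)=187
  4: ids {11} → MAX(m.amount)=204
  5: ids {7, 12} → MAX(m.amount)=324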